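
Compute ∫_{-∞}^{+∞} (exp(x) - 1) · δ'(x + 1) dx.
- \frac{1}{e}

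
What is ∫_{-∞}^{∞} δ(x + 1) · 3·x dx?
-3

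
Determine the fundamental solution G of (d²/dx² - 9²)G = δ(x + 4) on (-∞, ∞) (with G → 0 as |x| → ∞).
-\frac{e^{-9|x + 4|}}{18}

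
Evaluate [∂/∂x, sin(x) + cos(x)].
- \sin{\left(x \right)} + \cos{\left(x \right)}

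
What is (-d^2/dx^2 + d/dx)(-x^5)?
5 x^{3} \left(4 - x\right)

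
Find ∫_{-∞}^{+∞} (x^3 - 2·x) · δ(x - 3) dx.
21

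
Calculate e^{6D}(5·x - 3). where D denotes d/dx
5 x + 27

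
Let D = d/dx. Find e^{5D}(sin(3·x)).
\sin{\left(3 x + 15 \right)}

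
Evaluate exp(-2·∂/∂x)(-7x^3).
- 7 x^{3} + 42 x^{2} - 84 x + 56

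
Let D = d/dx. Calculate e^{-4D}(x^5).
x^{5} - 20 x^{4} + 160 x^{3} - 640 x^{2} + 1280 x - 1024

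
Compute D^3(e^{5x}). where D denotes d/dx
125 e^{5 x}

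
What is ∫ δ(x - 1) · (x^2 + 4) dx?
5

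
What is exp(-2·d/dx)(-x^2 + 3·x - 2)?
- x^{2} + 7 x - 12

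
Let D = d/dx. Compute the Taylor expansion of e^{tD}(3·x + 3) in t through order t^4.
3 t + 3 x + 3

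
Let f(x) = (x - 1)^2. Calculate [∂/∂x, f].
2 x - 2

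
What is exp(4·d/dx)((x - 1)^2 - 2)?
x^{2} + 6 x + 7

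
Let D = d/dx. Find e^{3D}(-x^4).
- x^{4} - 12 x^{3} - 54 x^{2} - 108 x - 81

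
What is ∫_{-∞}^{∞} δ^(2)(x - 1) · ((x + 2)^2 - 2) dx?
2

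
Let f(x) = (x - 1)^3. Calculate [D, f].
3 \left(x - 1\right)^{2}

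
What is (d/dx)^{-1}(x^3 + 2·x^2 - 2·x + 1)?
\frac{x^{4}}{4} + \frac{2 x^{3}}{3} - x^{2} + x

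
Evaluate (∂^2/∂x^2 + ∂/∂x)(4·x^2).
8 x + 8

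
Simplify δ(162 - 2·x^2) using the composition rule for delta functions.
\frac{\delta(x - 9) + \delta(x + 9)}{36}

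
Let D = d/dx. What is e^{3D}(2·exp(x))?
2 e^{x + 3}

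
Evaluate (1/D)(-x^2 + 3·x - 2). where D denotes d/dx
- \frac{x^{3}}{3} + \frac{3 x^{2}}{2} - 2 x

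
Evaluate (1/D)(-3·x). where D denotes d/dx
- \frac{3 x^{2}}{2}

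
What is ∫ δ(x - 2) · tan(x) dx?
\tan{\left(2 \right)}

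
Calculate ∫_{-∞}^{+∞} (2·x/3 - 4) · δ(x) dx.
-4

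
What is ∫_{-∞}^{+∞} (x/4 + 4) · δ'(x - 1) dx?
- \frac{1}{4}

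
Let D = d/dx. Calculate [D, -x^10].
- 10 x^{9}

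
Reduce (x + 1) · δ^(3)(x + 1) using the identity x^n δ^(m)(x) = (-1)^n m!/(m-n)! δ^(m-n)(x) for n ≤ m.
-3\delta^{(2)}(x + 1)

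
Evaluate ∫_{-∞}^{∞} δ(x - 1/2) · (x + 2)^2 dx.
\frac{25}{4}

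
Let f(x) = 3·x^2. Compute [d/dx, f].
6 x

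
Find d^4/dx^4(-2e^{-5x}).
- 1250 e^{- 5 x}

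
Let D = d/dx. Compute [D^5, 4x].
20D^{4}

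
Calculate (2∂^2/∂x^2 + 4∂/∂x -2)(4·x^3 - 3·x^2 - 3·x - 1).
- 8 x^{3} + 54 x^{2} + 30 x - 22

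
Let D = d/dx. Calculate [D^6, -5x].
-30D^{5}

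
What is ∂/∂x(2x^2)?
4 x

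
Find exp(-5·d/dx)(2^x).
2^{x - 5}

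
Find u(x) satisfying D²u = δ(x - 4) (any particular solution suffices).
\frac{|x - 4|}{2}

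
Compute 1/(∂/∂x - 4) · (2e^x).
- \frac{2 e^{x}}{3}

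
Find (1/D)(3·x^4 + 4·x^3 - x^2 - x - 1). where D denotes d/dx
\frac{3 x^{5}}{5} + x^{4} - \frac{x^{3}}{3} - \frac{x^{2}}{2} - x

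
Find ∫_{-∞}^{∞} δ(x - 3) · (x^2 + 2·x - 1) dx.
14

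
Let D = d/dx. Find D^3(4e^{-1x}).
- 4 e^{- x}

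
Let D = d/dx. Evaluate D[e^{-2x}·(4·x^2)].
8 x \left(1 - x\right) e^{- 2 x}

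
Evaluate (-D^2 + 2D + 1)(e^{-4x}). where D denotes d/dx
- 23 e^{- 4 x}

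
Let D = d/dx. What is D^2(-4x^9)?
- 288 x^{7}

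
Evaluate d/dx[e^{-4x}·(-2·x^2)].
4 x \left(2 x - 1\right) e^{- 4 x}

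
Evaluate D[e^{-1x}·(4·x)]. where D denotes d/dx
4 \left(1 - x\right) e^{- x}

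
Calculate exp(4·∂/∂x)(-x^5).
- x^{5} - 20 x^{4} - 160 x^{3} - 640 x^{2} - 1280 x - 1024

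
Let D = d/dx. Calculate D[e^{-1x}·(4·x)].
4 \left(1 - x\right) e^{- x}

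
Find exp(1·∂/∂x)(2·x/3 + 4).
\frac{2 x}{3} + \frac{14}{3}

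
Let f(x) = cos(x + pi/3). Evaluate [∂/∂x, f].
- \sin{\left(x + \frac{\pi}{3} \right)}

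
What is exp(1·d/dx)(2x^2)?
2 x^{2} + 4 x + 2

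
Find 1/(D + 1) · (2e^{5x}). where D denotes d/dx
\frac{e^{5 x}}{3}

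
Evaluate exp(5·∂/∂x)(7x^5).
7 x^{5} + 175 x^{4} + 1750 x^{3} + 8750 x^{2} + 21875 x + 21875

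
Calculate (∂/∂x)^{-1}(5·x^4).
x^{5}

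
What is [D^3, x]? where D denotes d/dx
3D^{2}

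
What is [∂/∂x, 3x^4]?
12 x^{3}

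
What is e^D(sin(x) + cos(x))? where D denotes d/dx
\sqrt{2} \sin{\left(x + \frac{\pi}{4} + 1 \right)}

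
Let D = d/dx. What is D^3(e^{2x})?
8 e^{2 x}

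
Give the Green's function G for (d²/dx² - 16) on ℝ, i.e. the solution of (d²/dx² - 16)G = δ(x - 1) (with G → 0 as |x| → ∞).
-\frac{e^{-4|x - 1|}}{8}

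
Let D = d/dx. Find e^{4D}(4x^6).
4 x^{6} + 96 x^{5} + 960 x^{4} + 5120 x^{3} + 15360 x^{2} + 24576 x + 16384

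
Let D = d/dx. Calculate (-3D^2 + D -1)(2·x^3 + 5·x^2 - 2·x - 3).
- 2 x^{3} + x^{2} - 24 x - 29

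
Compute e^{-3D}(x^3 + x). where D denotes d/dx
x^{3} - 9 x^{2} + 28 x - 30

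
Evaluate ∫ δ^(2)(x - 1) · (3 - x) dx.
0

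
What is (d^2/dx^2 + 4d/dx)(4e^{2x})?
48 e^{2 x}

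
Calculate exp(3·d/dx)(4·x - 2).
4 x + 10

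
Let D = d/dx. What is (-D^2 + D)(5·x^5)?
25 x^{3} \left(x - 4\right)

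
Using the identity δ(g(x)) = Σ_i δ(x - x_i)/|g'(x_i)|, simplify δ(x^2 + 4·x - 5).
\frac{\delta(x - 1) + \delta(x + 5)}{6}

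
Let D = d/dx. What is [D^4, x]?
4D^{3}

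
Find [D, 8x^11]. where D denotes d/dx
88 x^{10}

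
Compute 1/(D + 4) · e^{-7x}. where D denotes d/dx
- \frac{e^{- 7 x}}{3}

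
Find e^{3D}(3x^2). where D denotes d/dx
3 x^{2} + 18 x + 27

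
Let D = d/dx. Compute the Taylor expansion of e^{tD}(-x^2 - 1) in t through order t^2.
- t^{2} - 2 t x - x^{2} - 1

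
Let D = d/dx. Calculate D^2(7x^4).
84 x^{2}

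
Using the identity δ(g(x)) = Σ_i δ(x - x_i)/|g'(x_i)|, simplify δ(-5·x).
\frac{\delta(x)}{5}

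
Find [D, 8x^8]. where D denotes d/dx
64 x^{7}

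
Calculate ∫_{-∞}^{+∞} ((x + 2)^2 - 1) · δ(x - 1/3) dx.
\frac{40}{9}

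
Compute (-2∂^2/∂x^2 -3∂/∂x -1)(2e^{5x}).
- 132 e^{5 x}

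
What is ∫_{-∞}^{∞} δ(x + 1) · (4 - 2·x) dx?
6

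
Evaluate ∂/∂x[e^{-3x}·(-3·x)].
3 \left(3 x - 1\right) e^{- 3 x}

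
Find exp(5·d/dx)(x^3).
x^{3} + 15 x^{2} + 75 x + 125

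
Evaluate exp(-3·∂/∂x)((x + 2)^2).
x^{2} - 2 x + 1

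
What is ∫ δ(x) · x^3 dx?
0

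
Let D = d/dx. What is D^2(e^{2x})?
4 e^{2 x}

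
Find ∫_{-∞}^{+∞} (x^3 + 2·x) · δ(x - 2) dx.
12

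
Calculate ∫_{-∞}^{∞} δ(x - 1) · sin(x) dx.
\sin{\left(1 \right)}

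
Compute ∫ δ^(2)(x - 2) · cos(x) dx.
- \cos{\left(2 \right)}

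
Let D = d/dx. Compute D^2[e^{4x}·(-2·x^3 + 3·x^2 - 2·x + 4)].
\left(- 32 x^{3} + 4 x + 54\right) e^{4 x}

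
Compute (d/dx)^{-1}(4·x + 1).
2 x^{2} + x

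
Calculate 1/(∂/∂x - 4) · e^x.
- \frac{e^{x}}{3}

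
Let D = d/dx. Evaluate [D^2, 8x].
16D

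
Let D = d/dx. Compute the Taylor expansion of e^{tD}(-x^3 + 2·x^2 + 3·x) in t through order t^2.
t^{2} \left(2 - 3 x\right) + t \left(- 3 x^{2} + 4 x + 3\right) - x^{3} + 2 x^{2} + 3 x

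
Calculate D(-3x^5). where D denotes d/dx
- 15 x^{4}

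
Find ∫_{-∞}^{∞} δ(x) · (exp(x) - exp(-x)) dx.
0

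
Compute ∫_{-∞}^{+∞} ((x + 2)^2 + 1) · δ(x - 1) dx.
10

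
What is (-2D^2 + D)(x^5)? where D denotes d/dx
5 x^{3} \left(x - 8\right)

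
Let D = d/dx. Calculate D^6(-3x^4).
0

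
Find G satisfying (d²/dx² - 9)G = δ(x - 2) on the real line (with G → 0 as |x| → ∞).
-\frac{e^{-3|x - 2|}}{6}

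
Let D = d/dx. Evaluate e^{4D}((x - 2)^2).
x^{2} + 4 x + 4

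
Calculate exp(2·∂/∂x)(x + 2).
x + 4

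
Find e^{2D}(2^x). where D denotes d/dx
2^{x + 2}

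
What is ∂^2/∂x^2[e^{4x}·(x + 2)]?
\left(16 x + 40\right) e^{4 x}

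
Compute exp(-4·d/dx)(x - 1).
x - 5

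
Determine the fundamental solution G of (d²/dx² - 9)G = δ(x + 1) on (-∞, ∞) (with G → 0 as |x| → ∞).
-\frac{e^{-3|x + 1|}}{6}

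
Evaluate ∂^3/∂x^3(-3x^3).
-18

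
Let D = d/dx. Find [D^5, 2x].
10D^{4}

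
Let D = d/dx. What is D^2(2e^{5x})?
50 e^{5 x}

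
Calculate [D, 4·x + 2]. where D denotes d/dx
4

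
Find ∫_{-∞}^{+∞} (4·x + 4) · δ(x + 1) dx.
0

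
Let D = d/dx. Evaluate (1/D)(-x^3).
- \frac{x^{4}}{4}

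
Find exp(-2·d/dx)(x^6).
x^{6} - 12 x^{5} + 60 x^{4} - 160 x^{3} + 240 x^{2} - 192 x + 64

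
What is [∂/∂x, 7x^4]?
28 x^{3}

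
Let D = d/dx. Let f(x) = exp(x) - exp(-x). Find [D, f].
2 \cosh{\left(x \right)}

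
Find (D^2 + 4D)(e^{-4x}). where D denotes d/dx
0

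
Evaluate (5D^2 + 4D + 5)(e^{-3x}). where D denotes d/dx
38 e^{- 3 x}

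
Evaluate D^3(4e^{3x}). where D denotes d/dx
108 e^{3 x}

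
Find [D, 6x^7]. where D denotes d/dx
42 x^{6}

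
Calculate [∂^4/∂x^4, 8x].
32\frac{d^{3}}{dx^{3}}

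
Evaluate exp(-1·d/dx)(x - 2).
x - 3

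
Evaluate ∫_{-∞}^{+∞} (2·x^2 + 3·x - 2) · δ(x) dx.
-2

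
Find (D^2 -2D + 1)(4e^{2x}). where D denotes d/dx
4 e^{2 x}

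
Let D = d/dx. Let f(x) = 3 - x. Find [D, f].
-1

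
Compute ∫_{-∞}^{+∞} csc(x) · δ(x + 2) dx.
- \csc{\left(2 \right)}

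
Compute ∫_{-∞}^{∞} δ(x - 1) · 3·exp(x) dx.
3 e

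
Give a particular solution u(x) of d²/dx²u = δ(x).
\frac{|x|}{2}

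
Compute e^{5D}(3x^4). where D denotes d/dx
3 x^{4} + 60 x^{3} + 450 x^{2} + 1500 x + 1875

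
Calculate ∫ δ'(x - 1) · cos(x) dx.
\sin{\left(1 \right)}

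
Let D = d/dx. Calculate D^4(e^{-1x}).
e^{- x}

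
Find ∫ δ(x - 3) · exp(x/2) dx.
e^{\frac{3}{2}}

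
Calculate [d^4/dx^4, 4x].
16\frac{d^{3}}{dx^{3}}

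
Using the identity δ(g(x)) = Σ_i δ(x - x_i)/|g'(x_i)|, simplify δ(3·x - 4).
\frac{\delta(x - 4/3)}{3}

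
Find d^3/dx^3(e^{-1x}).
- e^{- x}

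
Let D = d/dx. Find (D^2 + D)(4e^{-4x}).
48 e^{- 4 x}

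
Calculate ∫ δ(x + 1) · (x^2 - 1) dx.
0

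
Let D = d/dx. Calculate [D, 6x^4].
24 x^{3}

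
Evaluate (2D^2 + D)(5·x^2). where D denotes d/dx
10 x + 20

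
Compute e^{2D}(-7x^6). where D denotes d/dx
- 7 x^{6} - 84 x^{5} - 420 x^{4} - 1120 x^{3} - 1680 x^{2} - 1344 x - 448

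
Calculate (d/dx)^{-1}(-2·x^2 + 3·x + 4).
- \frac{2 x^{3}}{3} + \frac{3 x^{2}}{2} + 4 x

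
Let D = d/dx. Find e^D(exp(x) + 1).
e^{x + 1} + 1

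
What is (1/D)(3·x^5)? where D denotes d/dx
\frac{x^{6}}{2}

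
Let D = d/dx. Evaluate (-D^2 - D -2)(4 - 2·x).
4 x - 6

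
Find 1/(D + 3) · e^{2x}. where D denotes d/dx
\frac{e^{2 x}}{5}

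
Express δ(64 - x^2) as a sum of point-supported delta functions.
\frac{\delta(x - 8) + \delta(x + 8)}{16}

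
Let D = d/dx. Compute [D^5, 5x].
25D^{4}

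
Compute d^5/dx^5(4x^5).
480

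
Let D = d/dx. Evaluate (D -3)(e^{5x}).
2 e^{5 x}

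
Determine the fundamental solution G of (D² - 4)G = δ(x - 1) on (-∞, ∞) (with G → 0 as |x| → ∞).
-\frac{e^{-2|x - 1|}}{4}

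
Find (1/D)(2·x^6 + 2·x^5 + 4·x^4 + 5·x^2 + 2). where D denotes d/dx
\frac{2 x^{7}}{7} + \frac{x^{6}}{3} + \frac{4 x^{5}}{5} + \frac{5 x^{3}}{3} + 2 x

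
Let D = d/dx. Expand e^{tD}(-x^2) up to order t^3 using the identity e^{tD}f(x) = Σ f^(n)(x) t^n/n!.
- t^{2} - 2 t x - x^{2}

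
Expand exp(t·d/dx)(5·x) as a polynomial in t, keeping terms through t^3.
5 t + 5 x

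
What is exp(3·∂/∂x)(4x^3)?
4 x^{3} + 36 x^{2} + 108 x + 108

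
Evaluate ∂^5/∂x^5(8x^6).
5760 x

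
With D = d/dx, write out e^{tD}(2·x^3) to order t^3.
2 t^{3} + 6 t^{2} x + 6 t x^{2} + 2 x^{3}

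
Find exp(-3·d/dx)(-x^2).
- x^{2} + 6 x - 9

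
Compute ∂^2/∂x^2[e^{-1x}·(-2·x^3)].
2 x \left(- x^{2} + 6 x - 6\right) e^{- x}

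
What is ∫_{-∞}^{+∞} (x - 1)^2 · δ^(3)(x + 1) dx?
0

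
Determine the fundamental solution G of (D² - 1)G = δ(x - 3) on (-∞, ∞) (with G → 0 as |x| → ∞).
-\frac{e^{-|x - 3|}}{2}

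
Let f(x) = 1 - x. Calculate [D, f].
-1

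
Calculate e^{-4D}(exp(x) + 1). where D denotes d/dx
e^{x - 4} + 1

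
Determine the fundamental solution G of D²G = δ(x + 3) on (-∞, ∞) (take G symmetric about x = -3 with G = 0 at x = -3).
\frac{|x + 3|}{2}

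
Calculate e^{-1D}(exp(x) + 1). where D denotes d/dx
e^{x - 1} + 1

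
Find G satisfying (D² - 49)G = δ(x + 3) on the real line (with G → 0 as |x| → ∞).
-\frac{e^{-7|x + 3|}}{14}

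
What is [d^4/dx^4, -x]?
-4\frac{d^{3}}{dx^{3}}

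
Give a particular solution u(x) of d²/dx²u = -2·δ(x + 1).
-|x + 1|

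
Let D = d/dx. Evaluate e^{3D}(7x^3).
7 x^{3} + 63 x^{2} + 189 x + 189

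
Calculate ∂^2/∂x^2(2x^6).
60 x^{4}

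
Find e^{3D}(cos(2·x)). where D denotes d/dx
\cos{\left(2 x + 6 \right)}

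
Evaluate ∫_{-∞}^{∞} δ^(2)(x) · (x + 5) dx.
0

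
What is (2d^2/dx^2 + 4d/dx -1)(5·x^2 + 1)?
- 5 x^{2} + 40 x + 19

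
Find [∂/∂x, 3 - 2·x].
-2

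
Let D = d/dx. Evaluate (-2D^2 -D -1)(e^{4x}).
- 37 e^{4 x}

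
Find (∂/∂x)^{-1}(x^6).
\frac{x^{7}}{7}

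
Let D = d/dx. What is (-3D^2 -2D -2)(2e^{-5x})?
- 134 e^{- 5 x}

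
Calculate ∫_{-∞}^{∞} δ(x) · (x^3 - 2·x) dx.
0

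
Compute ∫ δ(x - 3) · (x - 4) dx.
-1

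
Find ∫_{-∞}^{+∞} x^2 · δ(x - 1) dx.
1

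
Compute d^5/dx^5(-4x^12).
- 380160 x^{7}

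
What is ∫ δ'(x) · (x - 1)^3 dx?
-3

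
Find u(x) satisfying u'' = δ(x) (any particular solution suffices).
\frac{|x|}{2}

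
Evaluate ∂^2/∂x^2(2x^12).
264 x^{10}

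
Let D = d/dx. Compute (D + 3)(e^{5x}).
8 e^{5 x}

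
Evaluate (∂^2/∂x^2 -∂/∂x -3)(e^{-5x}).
27 e^{- 5 x}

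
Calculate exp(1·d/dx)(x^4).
x^{4} + 4 x^{3} + 6 x^{2} + 4 x + 1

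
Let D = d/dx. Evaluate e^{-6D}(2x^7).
2 x^{7} - 84 x^{6} + 1512 x^{5} - 15120 x^{4} + 90720 x^{3} - 326592 x^{2} + 653184 x - 559872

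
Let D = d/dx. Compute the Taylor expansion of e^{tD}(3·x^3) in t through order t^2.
3 x \left(3 t^{2} + 3 t x + x^{2}\right)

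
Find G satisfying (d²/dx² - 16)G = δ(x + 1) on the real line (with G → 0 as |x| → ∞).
-\frac{e^{-4|x + 1|}}{8}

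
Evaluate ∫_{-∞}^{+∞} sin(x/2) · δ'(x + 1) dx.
- \frac{\cos{\left(\frac{1}{2} \right)}}{2}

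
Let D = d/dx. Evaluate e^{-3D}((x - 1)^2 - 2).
x^{2} - 8 x + 14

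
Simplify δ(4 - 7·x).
\frac{\delta(x - 4/7)}{7}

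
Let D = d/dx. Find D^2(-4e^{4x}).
- 64 e^{4 x}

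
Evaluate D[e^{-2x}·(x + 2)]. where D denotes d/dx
\left(- 2 x - 3\right) e^{- 2 x}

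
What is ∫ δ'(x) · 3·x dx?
-3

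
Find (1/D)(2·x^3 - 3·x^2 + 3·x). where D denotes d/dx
\frac{x^{4}}{2} - x^{3} + \frac{3 x^{2}}{2}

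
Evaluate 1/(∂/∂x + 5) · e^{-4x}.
e^{- 4 x}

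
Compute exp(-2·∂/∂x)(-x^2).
- x^{2} + 4 x - 4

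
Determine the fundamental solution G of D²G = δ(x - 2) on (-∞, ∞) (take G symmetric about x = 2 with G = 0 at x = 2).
\frac{|x - 2|}{2}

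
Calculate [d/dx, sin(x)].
\cos{\left(x \right)}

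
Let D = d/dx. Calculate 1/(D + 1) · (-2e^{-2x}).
2 e^{- 2 x}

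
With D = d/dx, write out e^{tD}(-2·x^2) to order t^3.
- 2 t^{2} - 4 t x - 2 x^{2}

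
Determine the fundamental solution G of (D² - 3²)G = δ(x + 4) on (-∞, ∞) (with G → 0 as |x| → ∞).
-\frac{e^{-3|x + 4|}}{6}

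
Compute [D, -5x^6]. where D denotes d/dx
- 30 x^{5}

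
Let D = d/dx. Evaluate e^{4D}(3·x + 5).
3 x + 17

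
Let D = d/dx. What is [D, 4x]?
4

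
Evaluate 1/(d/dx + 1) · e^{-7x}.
- \frac{e^{- 7 x}}{6}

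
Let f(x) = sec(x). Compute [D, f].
\tan{\left(x \right)} \sec{\left(x \right)}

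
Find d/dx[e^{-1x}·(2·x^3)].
2 x^{2} \left(3 - x\right) e^{- x}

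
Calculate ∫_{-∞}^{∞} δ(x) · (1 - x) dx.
1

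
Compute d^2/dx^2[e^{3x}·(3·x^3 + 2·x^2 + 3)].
\left(27 x^{3} + 72 x^{2} + 42 x + 31\right) e^{3 x}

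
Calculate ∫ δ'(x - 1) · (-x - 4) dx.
1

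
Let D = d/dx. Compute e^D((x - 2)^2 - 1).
x \left(x - 2\right)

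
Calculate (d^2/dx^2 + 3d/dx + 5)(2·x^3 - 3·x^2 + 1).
10 x^{3} + 3 x^{2} - 6 x - 1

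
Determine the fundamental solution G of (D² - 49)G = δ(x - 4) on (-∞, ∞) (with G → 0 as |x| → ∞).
-\frac{e^{-7|x - 4|}}{14}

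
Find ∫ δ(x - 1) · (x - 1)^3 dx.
0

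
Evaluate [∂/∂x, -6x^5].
- 30 x^{4}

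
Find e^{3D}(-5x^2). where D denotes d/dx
- 5 x^{2} - 30 x - 45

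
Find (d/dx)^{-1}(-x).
- \frac{x^{2}}{2}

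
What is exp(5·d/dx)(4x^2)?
4 x^{2} + 40 x + 100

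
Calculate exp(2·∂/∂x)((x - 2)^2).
x^{2}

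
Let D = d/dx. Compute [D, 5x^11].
55 x^{10}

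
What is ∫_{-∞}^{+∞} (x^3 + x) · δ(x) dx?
0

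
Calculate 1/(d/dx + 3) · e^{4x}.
\frac{e^{4 x}}{7}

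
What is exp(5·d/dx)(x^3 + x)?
x^{3} + 15 x^{2} + 76 x + 130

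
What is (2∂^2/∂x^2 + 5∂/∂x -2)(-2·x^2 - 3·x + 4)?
4 x^{2} - 14 x - 31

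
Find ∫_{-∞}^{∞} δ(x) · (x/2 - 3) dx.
-3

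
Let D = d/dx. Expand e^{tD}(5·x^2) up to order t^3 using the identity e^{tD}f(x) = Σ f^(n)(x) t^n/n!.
5 t^{2} + 10 t x + 5 x^{2}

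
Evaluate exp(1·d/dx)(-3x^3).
- 3 x^{3} - 9 x^{2} - 9 x - 3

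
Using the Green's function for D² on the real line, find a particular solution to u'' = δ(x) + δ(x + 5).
\frac{|x|}{2} + \frac{|x + 5|}{2}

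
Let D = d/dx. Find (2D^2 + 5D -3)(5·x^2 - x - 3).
- 15 x^{2} + 53 x + 24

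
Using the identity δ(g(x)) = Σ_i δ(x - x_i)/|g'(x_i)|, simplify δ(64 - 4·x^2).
\frac{\delta(x - 4) + \delta(x + 4)}{32}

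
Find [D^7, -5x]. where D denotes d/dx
-35D^{6}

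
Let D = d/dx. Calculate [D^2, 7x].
14D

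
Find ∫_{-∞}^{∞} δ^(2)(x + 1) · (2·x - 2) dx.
0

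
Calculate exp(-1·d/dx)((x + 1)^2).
x^{2}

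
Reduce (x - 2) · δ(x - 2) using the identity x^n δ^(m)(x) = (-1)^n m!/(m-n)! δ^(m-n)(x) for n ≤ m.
0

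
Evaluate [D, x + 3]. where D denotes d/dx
1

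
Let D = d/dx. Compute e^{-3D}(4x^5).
4 x^{5} - 60 x^{4} + 360 x^{3} - 1080 x^{2} + 1620 x - 972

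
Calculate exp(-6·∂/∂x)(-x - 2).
4 - x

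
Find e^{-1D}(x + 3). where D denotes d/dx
x + 2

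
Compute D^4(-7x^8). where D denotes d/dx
- 11760 x^{4}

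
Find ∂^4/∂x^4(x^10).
5040 x^{6}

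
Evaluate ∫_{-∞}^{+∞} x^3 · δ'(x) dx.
0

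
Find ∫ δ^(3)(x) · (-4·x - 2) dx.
0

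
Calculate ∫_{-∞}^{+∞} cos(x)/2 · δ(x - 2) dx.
\frac{\cos{\left(2 \right)}}{2}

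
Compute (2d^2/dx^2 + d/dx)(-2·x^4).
8 x^{2} \left(- x - 6\right)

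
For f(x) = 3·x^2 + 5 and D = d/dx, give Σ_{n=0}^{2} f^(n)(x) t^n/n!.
3 t^{2} + 6 t x + 3 x^{2} + 5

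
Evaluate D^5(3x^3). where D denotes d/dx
0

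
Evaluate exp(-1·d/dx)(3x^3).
3 x^{3} - 9 x^{2} + 9 x - 3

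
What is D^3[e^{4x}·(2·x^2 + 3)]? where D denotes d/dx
\left(128 x^{2} + 192 x + 240\right) e^{4 x}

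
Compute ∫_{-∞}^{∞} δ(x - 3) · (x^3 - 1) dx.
26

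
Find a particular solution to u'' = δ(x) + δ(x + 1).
\frac{|x|}{2} + \frac{|x + 1|}{2}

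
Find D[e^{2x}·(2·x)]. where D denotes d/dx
\left(4 x + 2\right) e^{2 x}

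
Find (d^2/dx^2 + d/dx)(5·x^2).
10 x + 10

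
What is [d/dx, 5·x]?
5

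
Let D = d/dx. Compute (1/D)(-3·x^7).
- \frac{3 x^{8}}{8}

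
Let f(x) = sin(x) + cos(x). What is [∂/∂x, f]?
- \sin{\left(x \right)} + \cos{\left(x \right)}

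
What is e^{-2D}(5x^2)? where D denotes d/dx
5 x^{2} - 20 x + 20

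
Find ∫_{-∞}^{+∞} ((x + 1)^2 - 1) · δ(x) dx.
0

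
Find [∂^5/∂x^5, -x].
-5\frac{d^{4}}{dx^{4}}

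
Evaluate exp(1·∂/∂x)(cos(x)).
\cos{\left(x + 1 \right)}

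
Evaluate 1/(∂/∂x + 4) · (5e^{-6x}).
- \frac{5 e^{- 6 x}}{2}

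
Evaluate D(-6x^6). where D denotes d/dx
- 36 x^{5}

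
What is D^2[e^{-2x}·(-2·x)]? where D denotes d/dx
8 \left(1 - x\right) e^{- 2 x}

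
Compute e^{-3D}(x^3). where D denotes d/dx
x^{3} - 9 x^{2} + 27 x - 27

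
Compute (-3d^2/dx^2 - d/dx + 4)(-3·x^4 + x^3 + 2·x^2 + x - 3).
- 12 x^{4} + 16 x^{3} + 113 x^{2} - 18 x - 25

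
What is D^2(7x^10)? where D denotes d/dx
630 x^{8}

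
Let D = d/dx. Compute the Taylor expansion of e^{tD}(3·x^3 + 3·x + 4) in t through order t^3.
3 t^{3} + 9 t^{2} x + 3 t \left(3 x^{2} + 1\right) + 3 x^{3} + 3 x + 4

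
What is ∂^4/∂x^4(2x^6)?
720 x^{2}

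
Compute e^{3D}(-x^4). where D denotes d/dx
- x^{4} - 12 x^{3} - 54 x^{2} - 108 x - 81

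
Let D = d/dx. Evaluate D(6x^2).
12 x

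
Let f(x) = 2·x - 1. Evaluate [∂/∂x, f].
2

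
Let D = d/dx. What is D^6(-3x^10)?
- 453600 x^{4}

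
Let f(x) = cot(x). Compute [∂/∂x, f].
- \frac{1}{\sin^{2}{\left(x \right)}}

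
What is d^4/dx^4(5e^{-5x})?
3125 e^{- 5 x}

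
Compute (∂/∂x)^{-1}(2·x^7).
\frac{x^{8}}{4}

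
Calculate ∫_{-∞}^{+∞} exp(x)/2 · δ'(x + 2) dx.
- \frac{1}{2 e^{2}}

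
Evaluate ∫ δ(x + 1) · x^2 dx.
1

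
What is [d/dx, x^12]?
12 x^{11}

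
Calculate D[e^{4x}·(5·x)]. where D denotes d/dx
\left(20 x + 5\right) e^{4 x}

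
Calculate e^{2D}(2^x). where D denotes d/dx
2^{x + 2}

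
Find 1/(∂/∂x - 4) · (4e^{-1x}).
- \frac{4 e^{- x}}{5}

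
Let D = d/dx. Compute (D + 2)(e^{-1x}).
e^{- x}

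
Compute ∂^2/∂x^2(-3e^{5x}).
- 75 e^{5 x}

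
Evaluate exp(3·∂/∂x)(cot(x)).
\cot{\left(x + 3 \right)}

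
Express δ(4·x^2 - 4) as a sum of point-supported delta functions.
\frac{\delta(x - 1) + \delta(x + 1)}{8}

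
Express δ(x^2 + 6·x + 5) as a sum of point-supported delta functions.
\frac{\delta(x + 5) + \delta(x + 1)}{4}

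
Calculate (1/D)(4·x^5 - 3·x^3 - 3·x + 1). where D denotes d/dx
\frac{2 x^{6}}{3} - \frac{3 x^{4}}{4} - \frac{3 x^{2}}{2} + x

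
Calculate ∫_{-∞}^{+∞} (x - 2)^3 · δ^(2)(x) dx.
-12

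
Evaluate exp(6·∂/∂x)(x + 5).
x + 11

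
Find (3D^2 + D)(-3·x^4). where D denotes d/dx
12 x^{2} \left(- x - 9\right)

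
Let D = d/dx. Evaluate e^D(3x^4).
3 x^{4} + 12 x^{3} + 18 x^{2} + 12 x + 3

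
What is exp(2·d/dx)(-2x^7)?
- 2 x^{7} - 28 x^{6} - 168 x^{5} - 560 x^{4} - 1120 x^{3} - 1344 x^{2} - 896 x - 256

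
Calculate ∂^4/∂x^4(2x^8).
3360 x^{4}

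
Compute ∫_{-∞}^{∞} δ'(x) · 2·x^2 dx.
0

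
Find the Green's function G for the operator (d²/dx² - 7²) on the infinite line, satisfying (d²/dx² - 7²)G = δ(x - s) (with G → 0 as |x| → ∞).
-\frac{e^{-7|x-s|}}{14}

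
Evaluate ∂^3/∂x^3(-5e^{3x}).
- 135 e^{3 x}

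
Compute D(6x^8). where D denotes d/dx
48 x^{7}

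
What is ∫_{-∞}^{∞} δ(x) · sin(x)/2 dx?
0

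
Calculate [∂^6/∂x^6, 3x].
18\frac{d^{5}}{dx^{5}}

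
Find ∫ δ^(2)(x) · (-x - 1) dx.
0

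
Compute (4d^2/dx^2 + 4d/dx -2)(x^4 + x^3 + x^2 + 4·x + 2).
- 2 x^{4} + 14 x^{3} + 58 x^{2} + 24 x + 20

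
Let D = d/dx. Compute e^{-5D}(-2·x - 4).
6 - 2 x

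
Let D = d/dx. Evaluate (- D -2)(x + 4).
- 2 x - 9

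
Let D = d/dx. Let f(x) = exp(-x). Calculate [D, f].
- e^{- x}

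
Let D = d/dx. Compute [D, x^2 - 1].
2 x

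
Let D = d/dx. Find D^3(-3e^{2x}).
- 24 e^{2 x}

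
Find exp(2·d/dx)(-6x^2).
- 6 x^{2} - 24 x - 24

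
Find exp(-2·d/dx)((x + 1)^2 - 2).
x^{2} - 2 x - 1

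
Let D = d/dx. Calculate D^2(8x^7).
336 x^{5}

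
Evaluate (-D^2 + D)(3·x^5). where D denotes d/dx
15 x^{3} \left(x - 4\right)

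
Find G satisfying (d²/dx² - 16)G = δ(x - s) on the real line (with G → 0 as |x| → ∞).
-\frac{e^{-4|x-s|}}{8}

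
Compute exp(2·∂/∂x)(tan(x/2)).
\tan{\left(\frac{x}{2} + 1 \right)}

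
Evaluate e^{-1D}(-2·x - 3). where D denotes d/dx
- 2 x - 1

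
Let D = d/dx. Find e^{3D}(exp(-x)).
e^{- x - 3}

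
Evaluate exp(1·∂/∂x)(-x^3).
- x^{3} - 3 x^{2} - 3 x - 1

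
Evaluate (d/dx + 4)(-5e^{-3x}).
- 5 e^{- 3 x}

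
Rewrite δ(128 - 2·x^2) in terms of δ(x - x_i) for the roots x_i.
\frac{\delta(x - 8) + \delta(x + 8)}{32}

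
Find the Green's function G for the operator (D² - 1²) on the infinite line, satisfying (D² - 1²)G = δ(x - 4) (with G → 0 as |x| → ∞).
-\frac{e^{-|x - 4|}}{2}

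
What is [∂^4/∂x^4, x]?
4\frac{d^{3}}{dx^{3}}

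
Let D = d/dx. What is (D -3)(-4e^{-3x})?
24 e^{- 3 x}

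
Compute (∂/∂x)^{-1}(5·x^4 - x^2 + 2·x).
x^{5} - \frac{x^{3}}{3} + x^{2}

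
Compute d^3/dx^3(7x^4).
168 x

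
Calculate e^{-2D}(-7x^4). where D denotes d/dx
- 7 x^{4} + 56 x^{3} - 168 x^{2} + 224 x - 112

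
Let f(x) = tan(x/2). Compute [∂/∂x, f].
\frac{1}{\cos{\left(x \right)} + 1}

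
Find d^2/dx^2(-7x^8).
- 392 x^{6}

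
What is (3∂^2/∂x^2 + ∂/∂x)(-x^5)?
5 x^{3} \left(- x - 12\right)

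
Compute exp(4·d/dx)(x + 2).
x + 6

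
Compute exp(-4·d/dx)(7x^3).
7 x^{3} - 84 x^{2} + 336 x - 448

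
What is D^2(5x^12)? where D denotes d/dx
660 x^{10}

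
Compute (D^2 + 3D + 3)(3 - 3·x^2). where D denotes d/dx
- 9 x^{2} - 18 x + 3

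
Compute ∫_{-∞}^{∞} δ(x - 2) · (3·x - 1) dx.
5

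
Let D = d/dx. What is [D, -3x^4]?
- 12 x^{3}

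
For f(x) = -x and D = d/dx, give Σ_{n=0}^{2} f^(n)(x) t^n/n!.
- t - x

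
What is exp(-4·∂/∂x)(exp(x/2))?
e^{\frac{x}{2} - 2}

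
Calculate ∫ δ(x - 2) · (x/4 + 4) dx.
\frac{9}{2}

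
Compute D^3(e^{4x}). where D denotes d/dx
64 e^{4 x}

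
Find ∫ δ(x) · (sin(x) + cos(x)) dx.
1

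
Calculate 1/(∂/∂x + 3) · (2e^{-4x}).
- 2 e^{- 4 x}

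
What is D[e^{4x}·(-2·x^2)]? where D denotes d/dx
4 x \left(- 2 x - 1\right) e^{4 x}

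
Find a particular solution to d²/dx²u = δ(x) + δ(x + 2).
\frac{|x|}{2} + \frac{|x + 2|}{2}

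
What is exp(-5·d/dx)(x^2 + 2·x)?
x^{2} - 8 x + 15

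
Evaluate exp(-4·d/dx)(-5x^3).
- 5 x^{3} + 60 x^{2} - 240 x + 320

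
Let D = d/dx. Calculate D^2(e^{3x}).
9 e^{3 x}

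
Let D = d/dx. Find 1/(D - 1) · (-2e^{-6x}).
\frac{2 e^{- 6 x}}{7}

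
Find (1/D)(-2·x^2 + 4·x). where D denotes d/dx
- \frac{2 x^{3}}{3} + 2 x^{2}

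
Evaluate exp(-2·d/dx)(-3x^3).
- 3 x^{3} + 18 x^{2} - 36 x + 24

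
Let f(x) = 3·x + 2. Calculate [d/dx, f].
3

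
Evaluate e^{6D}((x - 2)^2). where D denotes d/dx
x^{2} + 8 x + 16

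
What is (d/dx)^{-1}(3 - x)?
- \frac{x^{2}}{2} + 3 x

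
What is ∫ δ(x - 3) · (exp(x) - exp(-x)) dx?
2 \sinh{\left(3 \right)}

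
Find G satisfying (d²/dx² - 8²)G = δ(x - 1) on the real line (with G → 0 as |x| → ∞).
-\frac{e^{-8|x - 1|}}{16}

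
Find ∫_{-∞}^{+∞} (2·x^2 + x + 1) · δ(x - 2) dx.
11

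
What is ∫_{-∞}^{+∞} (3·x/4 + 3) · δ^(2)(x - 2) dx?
0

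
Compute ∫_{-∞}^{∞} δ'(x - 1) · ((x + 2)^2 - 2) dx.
-6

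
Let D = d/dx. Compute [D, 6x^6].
36 x^{5}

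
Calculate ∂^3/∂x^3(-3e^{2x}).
- 24 e^{2 x}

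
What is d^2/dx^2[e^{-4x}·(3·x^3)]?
6 x \left(8 x^{2} - 12 x + 3\right) e^{- 4 x}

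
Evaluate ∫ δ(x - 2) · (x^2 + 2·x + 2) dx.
10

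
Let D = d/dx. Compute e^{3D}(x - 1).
x + 2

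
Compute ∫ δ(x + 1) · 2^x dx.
\frac{1}{2}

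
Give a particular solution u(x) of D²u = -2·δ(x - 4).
-|x - 4|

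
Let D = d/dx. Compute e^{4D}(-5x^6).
- 5 x^{6} - 120 x^{5} - 1200 x^{4} - 6400 x^{3} - 19200 x^{2} - 30720 x - 20480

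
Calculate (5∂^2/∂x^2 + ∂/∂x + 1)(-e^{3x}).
- 49 e^{3 x}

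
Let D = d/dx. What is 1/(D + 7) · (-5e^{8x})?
- \frac{e^{8 x}}{3}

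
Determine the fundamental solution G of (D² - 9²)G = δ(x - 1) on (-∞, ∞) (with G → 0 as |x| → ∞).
-\frac{e^{-9|x - 1|}}{18}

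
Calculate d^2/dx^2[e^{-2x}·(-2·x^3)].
4 x \left(- 2 x^{2} + 6 x - 3\right) e^{- 2 x}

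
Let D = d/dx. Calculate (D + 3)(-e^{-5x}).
2 e^{- 5 x}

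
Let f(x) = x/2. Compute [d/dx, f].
\frac{1}{2}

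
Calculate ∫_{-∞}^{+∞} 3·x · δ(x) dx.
0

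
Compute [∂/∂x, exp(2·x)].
2 e^{2 x}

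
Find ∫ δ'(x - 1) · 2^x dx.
- \log{\left(4 \right)}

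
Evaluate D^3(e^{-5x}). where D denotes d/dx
- 125 e^{- 5 x}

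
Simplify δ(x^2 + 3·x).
\frac{\delta(x + 3) + \delta(x)}{3}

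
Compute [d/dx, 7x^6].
42 x^{5}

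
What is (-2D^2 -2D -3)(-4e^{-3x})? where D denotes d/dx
60 e^{- 3 x}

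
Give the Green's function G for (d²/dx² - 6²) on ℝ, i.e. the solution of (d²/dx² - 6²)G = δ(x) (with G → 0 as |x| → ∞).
-\frac{e^{-6|x|}}{12}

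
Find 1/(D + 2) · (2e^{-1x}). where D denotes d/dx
2 e^{- x}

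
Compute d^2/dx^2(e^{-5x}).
25 e^{- 5 x}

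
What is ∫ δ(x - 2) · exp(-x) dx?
e^{-2}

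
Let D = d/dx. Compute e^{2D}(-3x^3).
- 3 x^{3} - 18 x^{2} - 36 x - 24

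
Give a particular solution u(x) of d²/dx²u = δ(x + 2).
\frac{|x + 2|}{2}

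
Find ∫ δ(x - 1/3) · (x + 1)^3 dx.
\frac{64}{27}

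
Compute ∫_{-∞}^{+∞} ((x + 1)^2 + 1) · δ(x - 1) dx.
5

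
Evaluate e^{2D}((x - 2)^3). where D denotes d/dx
x^{3}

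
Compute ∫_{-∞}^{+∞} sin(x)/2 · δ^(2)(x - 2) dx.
- \frac{\sin{\left(2 \right)}}{2}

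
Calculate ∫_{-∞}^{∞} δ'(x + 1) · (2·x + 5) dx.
-2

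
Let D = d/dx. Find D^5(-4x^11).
- 221760 x^{6}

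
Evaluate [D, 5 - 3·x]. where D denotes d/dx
-3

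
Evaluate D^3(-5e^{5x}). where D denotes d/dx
- 625 e^{5 x}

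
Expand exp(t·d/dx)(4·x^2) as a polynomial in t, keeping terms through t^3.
4 t^{2} + 8 t x + 4 x^{2}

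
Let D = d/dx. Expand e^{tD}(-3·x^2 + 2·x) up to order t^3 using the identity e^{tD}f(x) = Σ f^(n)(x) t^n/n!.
- 3 t^{2} - 2 t \left(3 x - 1\right) - 3 x^{2} + 2 x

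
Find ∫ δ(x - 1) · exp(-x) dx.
e^{-1}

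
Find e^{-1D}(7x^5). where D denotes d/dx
7 x^{5} - 35 x^{4} + 70 x^{3} - 70 x^{2} + 35 x - 7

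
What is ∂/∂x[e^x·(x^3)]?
x^{2} \left(x + 3\right) e^{x}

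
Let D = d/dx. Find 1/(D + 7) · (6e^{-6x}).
6 e^{- 6 x}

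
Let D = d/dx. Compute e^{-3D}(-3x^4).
- 3 x^{4} + 36 x^{3} - 162 x^{2} + 324 x - 243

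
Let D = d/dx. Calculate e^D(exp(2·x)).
e^{2 x + 2}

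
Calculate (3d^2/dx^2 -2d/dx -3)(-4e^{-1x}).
- 8 e^{- x}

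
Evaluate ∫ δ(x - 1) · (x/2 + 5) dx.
\frac{11}{2}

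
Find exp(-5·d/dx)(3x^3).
3 x^{3} - 45 x^{2} + 225 x - 375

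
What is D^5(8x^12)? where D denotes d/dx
760320 x^{7}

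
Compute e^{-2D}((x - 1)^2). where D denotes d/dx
x^{2} - 6 x + 9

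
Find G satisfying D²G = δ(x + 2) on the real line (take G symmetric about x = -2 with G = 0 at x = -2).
\frac{|x + 2|}{2}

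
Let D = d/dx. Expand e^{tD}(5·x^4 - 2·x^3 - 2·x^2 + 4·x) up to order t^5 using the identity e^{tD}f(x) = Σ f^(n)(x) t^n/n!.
5 t^{4} + t^{3} \left(20 x - 2\right) + t^{2} \left(30 x^{2} - 6 x - 2\right) + 2 t \left(10 x^{3} - 3 x^{2} - 2 x + 2\right) + 5 x^{4} - 2 x^{3} - 2 x^{2} + 4 x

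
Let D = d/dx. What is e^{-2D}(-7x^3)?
- 7 x^{3} + 42 x^{2} - 84 x + 56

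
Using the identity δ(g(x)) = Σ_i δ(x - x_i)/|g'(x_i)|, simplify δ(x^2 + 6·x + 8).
\frac{\delta(x + 4) + \delta(x + 2)}{2}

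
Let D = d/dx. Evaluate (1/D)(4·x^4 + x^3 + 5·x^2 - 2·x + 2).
\frac{4 x^{5}}{5} + \frac{x^{4}}{4} + \frac{5 x^{3}}{3} - x^{2} + 2 x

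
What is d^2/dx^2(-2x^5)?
- 40 x^{3}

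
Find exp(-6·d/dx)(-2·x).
12 - 2 x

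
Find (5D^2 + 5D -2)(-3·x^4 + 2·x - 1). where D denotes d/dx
6 x^{4} - 60 x^{3} - 180 x^{2} - 4 x + 12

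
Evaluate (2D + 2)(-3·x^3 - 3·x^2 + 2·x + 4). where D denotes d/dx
- 6 x^{3} - 24 x^{2} - 8 x + 12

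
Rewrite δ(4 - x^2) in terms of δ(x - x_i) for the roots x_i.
\frac{\delta(x - 2) + \delta(x + 2)}{4}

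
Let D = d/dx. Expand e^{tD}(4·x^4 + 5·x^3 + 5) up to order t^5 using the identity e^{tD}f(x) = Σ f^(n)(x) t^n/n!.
4 t^{4} + t^{3} \left(16 x + 5\right) + 3 t^{2} x \left(8 x + 5\right) + t x^{2} \left(16 x + 15\right) + 4 x^{4} + 5 x^{3} + 5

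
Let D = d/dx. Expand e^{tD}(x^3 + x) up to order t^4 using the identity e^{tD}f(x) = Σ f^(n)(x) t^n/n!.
t^{3} + 3 t^{2} x + t \left(3 x^{2} + 1\right) + x^{3} + x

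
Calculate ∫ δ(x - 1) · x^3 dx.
1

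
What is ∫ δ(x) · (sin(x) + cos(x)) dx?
1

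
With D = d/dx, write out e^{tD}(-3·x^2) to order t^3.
- 3 t^{2} - 6 t x - 3 x^{2}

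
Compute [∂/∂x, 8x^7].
56 x^{6}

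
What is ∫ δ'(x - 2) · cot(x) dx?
\frac{1}{\sin^{2}{\left(2 \right)}}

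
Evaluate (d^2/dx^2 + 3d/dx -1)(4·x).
12 - 4 x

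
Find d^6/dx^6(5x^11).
1663200 x^{5}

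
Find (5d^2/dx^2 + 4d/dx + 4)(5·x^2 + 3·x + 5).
20 x^{2} + 52 x + 82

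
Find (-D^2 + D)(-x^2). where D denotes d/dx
2 - 2 x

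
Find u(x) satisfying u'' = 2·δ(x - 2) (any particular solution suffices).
|x - 2|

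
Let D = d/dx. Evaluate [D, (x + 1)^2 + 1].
2 x + 2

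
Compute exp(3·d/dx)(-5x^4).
- 5 x^{4} - 60 x^{3} - 270 x^{2} - 540 x - 405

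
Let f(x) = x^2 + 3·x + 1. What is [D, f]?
2 x + 3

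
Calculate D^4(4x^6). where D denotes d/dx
1440 x^{2}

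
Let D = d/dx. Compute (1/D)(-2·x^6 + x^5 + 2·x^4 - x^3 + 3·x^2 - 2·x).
- \frac{2 x^{7}}{7} + \frac{x^{6}}{6} + \frac{2 x^{5}}{5} - \frac{x^{4}}{4} + x^{3} - x^{2}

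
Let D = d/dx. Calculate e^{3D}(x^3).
x^{3} + 9 x^{2} + 27 x + 27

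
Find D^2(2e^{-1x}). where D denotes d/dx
2 e^{- x}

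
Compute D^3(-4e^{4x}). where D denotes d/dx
- 256 e^{4 x}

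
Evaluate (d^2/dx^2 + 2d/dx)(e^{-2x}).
0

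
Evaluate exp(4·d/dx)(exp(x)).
e^{x + 4}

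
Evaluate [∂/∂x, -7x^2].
- 14 x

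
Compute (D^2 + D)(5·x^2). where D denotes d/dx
10 x + 10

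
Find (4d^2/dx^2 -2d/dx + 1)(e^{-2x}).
21 e^{- 2 x}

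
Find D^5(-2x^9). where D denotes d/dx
- 30240 x^{4}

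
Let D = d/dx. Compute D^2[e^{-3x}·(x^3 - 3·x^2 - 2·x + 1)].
3 \left(3 x^{3} - 15 x^{2} + 8 x + 5\right) e^{- 3 x}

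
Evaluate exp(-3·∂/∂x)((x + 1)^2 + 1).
x^{2} - 4 x + 5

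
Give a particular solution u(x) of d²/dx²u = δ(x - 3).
\frac{|x - 3|}{2}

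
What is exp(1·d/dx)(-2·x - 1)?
- 2 x - 3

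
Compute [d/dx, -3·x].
-3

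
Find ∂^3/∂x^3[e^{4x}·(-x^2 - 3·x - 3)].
\left(- 64 x^{2} - 288 x - 360\right) e^{4 x}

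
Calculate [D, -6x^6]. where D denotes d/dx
- 36 x^{5}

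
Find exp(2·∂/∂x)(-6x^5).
- 6 x^{5} - 60 x^{4} - 240 x^{3} - 480 x^{2} - 480 x - 192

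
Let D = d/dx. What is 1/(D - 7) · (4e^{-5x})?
- \frac{e^{- 5 x}}{3}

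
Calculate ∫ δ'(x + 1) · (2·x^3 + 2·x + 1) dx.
-8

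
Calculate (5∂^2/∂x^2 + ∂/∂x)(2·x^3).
6 x \left(x + 10\right)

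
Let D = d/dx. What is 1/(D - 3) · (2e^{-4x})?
- \frac{2 e^{- 4 x}}{7}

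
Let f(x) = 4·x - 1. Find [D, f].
4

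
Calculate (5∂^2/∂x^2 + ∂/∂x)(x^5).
5 x^{3} \left(x + 20\right)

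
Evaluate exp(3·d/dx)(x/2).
\frac{x}{2} + \frac{3}{2}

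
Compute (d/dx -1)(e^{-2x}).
- 3 e^{- 2 x}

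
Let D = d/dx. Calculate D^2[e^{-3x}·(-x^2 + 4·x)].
\left(- 9 x^{2} + 48 x - 26\right) e^{- 3 x}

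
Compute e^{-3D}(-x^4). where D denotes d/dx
- x^{4} + 12 x^{3} - 54 x^{2} + 108 x - 81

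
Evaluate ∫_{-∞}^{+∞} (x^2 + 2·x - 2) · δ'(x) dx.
-2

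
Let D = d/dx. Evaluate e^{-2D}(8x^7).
8 x^{7} - 112 x^{6} + 672 x^{5} - 2240 x^{4} + 4480 x^{3} - 5376 x^{2} + 3584 x - 1024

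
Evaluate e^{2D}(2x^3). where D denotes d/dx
2 x^{3} + 12 x^{2} + 24 x + 16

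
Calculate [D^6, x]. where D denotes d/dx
6D^{5}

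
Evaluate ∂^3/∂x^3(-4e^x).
- 4 e^{x}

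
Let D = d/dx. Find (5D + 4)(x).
4 x + 5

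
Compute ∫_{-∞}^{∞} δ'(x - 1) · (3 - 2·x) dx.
2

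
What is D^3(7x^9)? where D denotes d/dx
3528 x^{6}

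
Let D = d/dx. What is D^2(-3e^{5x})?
- 75 e^{5 x}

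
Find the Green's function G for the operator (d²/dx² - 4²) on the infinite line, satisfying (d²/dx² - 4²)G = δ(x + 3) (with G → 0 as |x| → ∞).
-\frac{e^{-4|x + 3|}}{8}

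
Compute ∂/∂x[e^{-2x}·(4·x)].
4 \left(1 - 2 x\right) e^{- 2 x}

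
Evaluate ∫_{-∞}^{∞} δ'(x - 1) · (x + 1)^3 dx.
-12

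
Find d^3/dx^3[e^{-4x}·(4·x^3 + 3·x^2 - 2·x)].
16 \left(- 16 x^{3} + 24 x^{2} + 8 x - 9\right) e^{- 4 x}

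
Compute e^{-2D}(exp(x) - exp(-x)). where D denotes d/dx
- e^{2 - x} + e^{x - 2}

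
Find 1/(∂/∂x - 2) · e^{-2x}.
- \frac{e^{- 2 x}}{4}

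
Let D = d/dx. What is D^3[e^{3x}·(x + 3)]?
27 \left(x + 4\right) e^{3 x}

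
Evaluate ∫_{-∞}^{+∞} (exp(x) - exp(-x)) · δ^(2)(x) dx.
0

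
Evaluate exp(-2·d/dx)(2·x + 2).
2 x - 2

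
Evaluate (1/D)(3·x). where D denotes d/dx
\frac{3 x^{2}}{2}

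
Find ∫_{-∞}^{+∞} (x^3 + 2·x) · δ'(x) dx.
-2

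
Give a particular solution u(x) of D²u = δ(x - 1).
\frac{|x - 1|}{2}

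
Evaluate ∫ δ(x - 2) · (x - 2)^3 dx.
0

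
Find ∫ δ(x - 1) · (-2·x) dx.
-2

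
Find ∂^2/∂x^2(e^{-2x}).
4 e^{- 2 x}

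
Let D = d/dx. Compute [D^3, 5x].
15D^{2}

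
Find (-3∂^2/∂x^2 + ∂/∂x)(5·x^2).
10 x - 30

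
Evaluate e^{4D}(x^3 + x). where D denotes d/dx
x^{3} + 12 x^{2} + 49 x + 68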